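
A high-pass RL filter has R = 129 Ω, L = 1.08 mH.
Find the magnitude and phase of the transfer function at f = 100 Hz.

Step 1 — Angular frequency: ω = 2π·100 = 628.3 rad/s.
Step 2 — Transfer function: H(jω) = jωL/(R + jωL).
Step 3 — Numerator jωL = j·0.6786; denominator R + jωL = 129 + j0.6786.
Step 4 — H = 2.767e-05 + j0.00526.
Step 5 — Magnitude: |H| = 0.00526 (-45.6 dB); phase: φ = 89.7°.

|H| = 0.00526 (-45.6 dB), φ = 89.7°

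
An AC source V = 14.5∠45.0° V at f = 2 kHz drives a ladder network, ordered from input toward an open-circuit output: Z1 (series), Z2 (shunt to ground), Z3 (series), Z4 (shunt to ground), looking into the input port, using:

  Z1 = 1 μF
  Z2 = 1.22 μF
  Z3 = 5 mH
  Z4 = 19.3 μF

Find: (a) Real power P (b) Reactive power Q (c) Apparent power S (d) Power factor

Step 1 — Angular frequency: ω = 2π·f = 2π·2000 = 1.257e+04 rad/s.
Step 2 — Component impedances:
  Z1: Z = 1/(jωC) = -j/(ω·C) = 0 - j79.58 Ω
  Z2: Z = 1/(jωC) = -j/(ω·C) = 0 - j65.23 Ω
  Z3: Z = jωL = j·1.257e+04·0.005 = 0 + j62.83 Ω
  Z4: Z = 1/(jωC) = -j/(ω·C) = 0 - j4.123 Ω
Step 3 — Ladder network (open output): work backward from the far end, alternating series and parallel combinations. Z_in = 0 + j507.9 Ω = 507.9∠90.0° Ω.
Step 4 — Source phasor: V = 14.5∠45.0° V = 10.25 + j10.25 V.
Step 5 — Current: I = V / Z = 0.02019 - j0.02019 A = 0.02855∠-45.0° A.
Step 6 — Complex power: S = V·I* = 0 + j0.414 VA.
Step 7 — Real power: P = Re(S) = 0 W.
Step 8 — Reactive power: Q = Im(S) = 0.414 VAR.
Step 9 — Apparent power: |S| = 0.414 VA.
Step 10 — Power factor: PF = P/|S| = 0 (lagging).

(a) P = 0 W  (b) Q = 0.414 VAR  (c) S = 0.414 VA  (d) PF = 0 (lagging)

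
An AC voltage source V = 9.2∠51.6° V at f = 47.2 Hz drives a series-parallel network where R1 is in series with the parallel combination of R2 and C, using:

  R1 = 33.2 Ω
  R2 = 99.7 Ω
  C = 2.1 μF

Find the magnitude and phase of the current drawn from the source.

Step 1 — Angular frequency: ω = 2π·f = 2π·47.2 = 296.6 rad/s.
Step 2 — Component impedances:
  R1: Z = R = 33.2 Ω
  R2: Z = R = 99.7 Ω
  C: Z = 1/(jωC) = -j/(ω·C) = 0 - j1606 Ω
Step 3 — Parallel branch: R2 || C = 1/(1/R2 + 1/C) = 99.32 - j6.167 Ω.
Step 4 — Series with R1: Z_total = R1 + (R2 || C) = 132.5 - j6.167 Ω = 132.7∠-2.7° Ω.
Step 5 — Source phasor: V = 9.2∠51.6° V = 5.715 + j7.21 V.
Step 6 — Ohm's law: I = V / Z_total = (5.715 + j7.21) / (132.5 - j6.167) = 0.0405 + j0.05629 A.
Step 7 — Convert to polar: |I| = 0.06935 A, ∠I = 54.3°.

I = 0.06935∠54.3° A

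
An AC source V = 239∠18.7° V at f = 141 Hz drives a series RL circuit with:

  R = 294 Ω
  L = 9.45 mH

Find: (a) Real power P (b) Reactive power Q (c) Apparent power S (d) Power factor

Step 1 — Angular frequency: ω = 2π·f = 2π·141 = 885.9 rad/s.
Step 2 — Component impedances:
  R: Z = R = 294 Ω
  L: Z = jωL = j·885.9·0.00945 = 0 + j8.372 Ω
Step 3 — Series combination: Z_total = R + L = 294 + j8.372 Ω = 294.1∠1.6° Ω.
Step 4 — Source phasor: V = 239∠18.7° V = 226.4 + j76.63 V.
Step 5 — Current: I = V / Z = 0.7768 + j0.2385 A = 0.8126∠17.1° A.
Step 6 — Complex power: S = V·I* = 194.1 + j5.528 VA.
Step 7 — Real power: P = Re(S) = 194.1 W.
Step 8 — Reactive power: Q = Im(S) = 5.528 VAR.
Step 9 — Apparent power: |S| = 194.2 VA.
Step 10 — Power factor: PF = P/|S| = 0.9996 (lagging).

(a) P = 194.1 W  (b) Q = 5.528 VAR  (c) S = 194.2 VA  (d) PF = 0.9996 (lagging)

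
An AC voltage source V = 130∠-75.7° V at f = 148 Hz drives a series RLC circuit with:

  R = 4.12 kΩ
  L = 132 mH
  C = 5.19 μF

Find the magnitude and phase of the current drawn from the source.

Step 1 — Angular frequency: ω = 2π·f = 2π·148 = 929.9 rad/s.
Step 2 — Component impedances:
  R: Z = R = 4120 Ω
  L: Z = jωL = j·929.9·0.132 = 0 + j122.7 Ω
  C: Z = 1/(jωC) = -j/(ω·C) = 0 - j207.2 Ω
Step 3 — Series combination: Z_total = R + L + C = 4120 - j84.45 Ω = 4121∠-1.2° Ω.
Step 4 — Source phasor: V = 130∠-75.7° V = 32.11 - j126 V.
Step 5 — Ohm's law: I = V / Z_total = (32.11 - j126) / (4120 - j84.45) = 0.008417 - j0.0304 A.
Step 6 — Convert to polar: |I| = 0.03155 A, ∠I = -74.5°.

I = 0.03155∠-74.5° A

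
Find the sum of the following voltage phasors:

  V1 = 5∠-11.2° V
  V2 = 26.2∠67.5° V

Step 1 — Convert each phasor to rectangular form:
  V1 = 5·(cos(-11.2°) + j·sin(-11.2°)) = 4.905 - j0.9712 V
  V2 = 26.2·(cos(67.5°) + j·sin(67.5°)) = 10.03 + j24.21 V
Step 2 — Sum components: V_total = 14.93 + j23.23 V.
Step 3 — Convert to polar: |V_total| = 27.62 V, ∠V_total = 57.3°.

V_total = 27.62∠57.3° V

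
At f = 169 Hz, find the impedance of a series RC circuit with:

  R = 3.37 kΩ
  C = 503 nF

Step 1 — Angular frequency: ω = 2π·f = 2π·169 = 1062 rad/s.
Step 2 — Component impedances:
  R: Z = R = 3370 Ω
  C: Z = 1/(jωC) = -j/(ω·C) = 0 - j1872 Ω
Step 3 — Series combination: Z_total = R + C = 3370 - j1872 Ω = 3855∠-29.1° Ω.

Z = 3370 - j1872 Ω = 3855∠-29.1° Ω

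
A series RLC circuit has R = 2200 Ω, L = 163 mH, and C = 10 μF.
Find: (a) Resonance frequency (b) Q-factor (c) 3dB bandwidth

Step 1 — Resonance: ω₀ = 1/√(LC) = 1/√(0.163·1e-05) = 783.3 rad/s.
Step 2 — f₀ = ω₀/(2π) = 124.7 Hz.
Step 3 — Series Q: Q = ω₀L/R = 783.3·0.163/2200 = 0.05803.
Step 4 — Bandwidth: Δω = ω₀/Q = 1.35e+04 rad/s; BW = Δω/(2π) = 2148 Hz.

(a) f₀ = 124.7 Hz  (b) Q = 0.05803  (c) BW = 2148 Hz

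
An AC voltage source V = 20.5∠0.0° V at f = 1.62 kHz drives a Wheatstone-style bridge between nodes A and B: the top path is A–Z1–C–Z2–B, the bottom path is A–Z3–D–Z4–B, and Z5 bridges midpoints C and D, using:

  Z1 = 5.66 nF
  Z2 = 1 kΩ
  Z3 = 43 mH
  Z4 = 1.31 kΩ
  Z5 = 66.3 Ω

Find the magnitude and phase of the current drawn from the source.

Step 1 — Angular frequency: ω = 2π·f = 2π·1620 = 1.018e+04 rad/s.
Step 2 — Component impedances:
  Z1: Z = 1/(jωC) = -j/(ω·C) = 0 - j1.736e+04 Ω
  Z2: Z = R = 1000 Ω
  Z3: Z = jωL = j·1.018e+04·0.043 = 0 + j437.7 Ω
  Z4: Z = R = 1310 Ω
  Z5: Z = R = 66.3 Ω
Step 3 — Bridge requires nodal analysis (the Z5 bridge couples midpoints C and D, so the two paths cannot be reduced to a simple series/parallel combination). Setting node B to ground and injecting 1 A at node A, the 3-node admittance system at A, C, D solves to V_A = Z_AB = 589.8 + j448.9 Ω = 741.2∠37.3° Ω.
Step 4 — Source phasor: V = 20.5∠0.0° V = 20.5 V.
Step 5 — Ohm's law: I = V / Z_total = (20.5) / (589.8 + j448.9) = 0.02201 - j0.01675 A.
Step 6 — Convert to polar: |I| = 0.02766 A, ∠I = -37.3°.

I = 0.02766∠-37.3° A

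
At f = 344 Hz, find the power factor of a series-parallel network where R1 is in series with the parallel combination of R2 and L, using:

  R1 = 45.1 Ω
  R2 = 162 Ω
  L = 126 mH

Step 1 — Angular frequency: ω = 2π·f = 2π·344 = 2161 rad/s.
Step 2 — Component impedances:
  R1: Z = R = 45.1 Ω
  R2: Z = R = 162 Ω
  L: Z = jωL = j·2161·0.126 = 0 + j272.3 Ω
Step 3 — Parallel branch: R2 || L = 1/(1/R2 + 1/L) = 119.7 + j71.18 Ω.
Step 4 — Series with R1: Z_total = R1 + (R2 || L) = 164.8 + j71.18 Ω = 179.5∠23.4° Ω.
Step 5 — Power factor: PF = cos(φ) = Re(Z)/|Z| = 164.76/179.48 = 0.918.
Step 6 — Type: Im(Z) = 71.18 ⇒ lagging (phase φ = 23.4°).

PF = 0.918 (lagging, φ = 23.4°)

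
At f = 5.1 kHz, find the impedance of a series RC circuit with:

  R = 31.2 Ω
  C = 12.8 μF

Step 1 — Angular frequency: ω = 2π·f = 2π·5100 = 3.204e+04 rad/s.
Step 2 — Component impedances:
  R: Z = R = 31.2 Ω
  C: Z = 1/(jωC) = -j/(ω·C) = 0 - j2.438 Ω
Step 3 — Series combination: Z_total = R + C = 31.2 - j2.438 Ω = 31.3∠-4.5° Ω.

Z = 31.2 - j2.438 Ω = 31.3∠-4.5° Ω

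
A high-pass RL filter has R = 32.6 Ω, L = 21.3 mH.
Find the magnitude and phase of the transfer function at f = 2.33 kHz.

Step 1 — Angular frequency: ω = 2π·2330 = 1.464e+04 rad/s.
Step 2 — Transfer function: H(jω) = jωL/(R + jωL).
Step 3 — Numerator jωL = j·311.8; denominator R + jωL = 32.6 + j311.8.
Step 4 — H = 0.9892 + j0.1034.
Step 5 — Magnitude: |H| = 0.9946 (-0.0 dB); phase: φ = 6.0°.

|H| = 0.9946 (-0.0 dB), φ = 6.0°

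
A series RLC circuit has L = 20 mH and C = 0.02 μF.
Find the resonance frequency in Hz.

Step 1 — Resonance condition Im(Z)=0 gives ω₀ = 1/√(LC).
Step 2 — ω₀ = 1/√(0.02·2e-08) = 5e+04 rad/s.
Step 3 — f₀ = ω₀/(2π) = 7958 Hz.

f₀ = 7958 Hz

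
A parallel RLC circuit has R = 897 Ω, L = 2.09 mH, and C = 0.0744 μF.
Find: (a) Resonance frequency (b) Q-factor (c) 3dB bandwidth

Step 1 — Resonance: ω₀ = 1/√(LC) = 1/√(0.00209·7.44e-08) = 8.019e+04 rad/s.
Step 2 — f₀ = ω₀/(2π) = 1.276e+04 Hz.
Step 3 — Parallel Q: Q = R/(ω₀L) = 897/(8.019e+04·0.00209) = 5.352.
Step 4 — Bandwidth: Δω = ω₀/Q = 1.498e+04 rad/s; BW = Δω/(2π) = 2385 Hz.

(a) f₀ = 1.276e+04 Hz  (b) Q = 5.352  (c) BW = 2385 Hz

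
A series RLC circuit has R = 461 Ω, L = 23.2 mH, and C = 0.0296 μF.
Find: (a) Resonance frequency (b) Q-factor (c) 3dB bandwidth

Step 1 — Resonance: ω₀ = 1/√(LC) = 1/√(0.0232·2.96e-08) = 3.816e+04 rad/s.
Step 2 — f₀ = ω₀/(2π) = 6073 Hz.
Step 3 — Series Q: Q = ω₀L/R = 3.816e+04·0.0232/461 = 1.92.
Step 4 — Bandwidth: Δω = ω₀/Q = 1.987e+04 rad/s; BW = Δω/(2π) = 3163 Hz.

(a) f₀ = 6073 Hz  (b) Q = 1.92  (c) BW = 3163 Hz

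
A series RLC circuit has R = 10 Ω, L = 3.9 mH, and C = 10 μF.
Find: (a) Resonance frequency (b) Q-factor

Step 1 — Resonance condition Im(Z)=0 gives ω₀ = 1/√(LC).
Step 2 — ω₀ = 1/√(0.0039·1e-05) = 5064 rad/s.
Step 3 — f₀ = ω₀/(2π) = 805.9 Hz.
Step 4 — Series Q: Q = ω₀L/R = 5064·0.0039/10 = 1.975.

(a) f₀ = 805.9 Hz  (b) Q = 1.975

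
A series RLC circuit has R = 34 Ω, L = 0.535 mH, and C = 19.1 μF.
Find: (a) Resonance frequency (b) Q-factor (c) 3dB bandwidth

Step 1 — Resonance: ω₀ = 1/√(LC) = 1/√(0.000535·1.91e-05) = 9893 rad/s.
Step 2 — f₀ = ω₀/(2π) = 1574 Hz.
Step 3 — Series Q: Q = ω₀L/R = 9893·0.000535/34 = 0.1557.
Step 4 — Bandwidth: Δω = ω₀/Q = 6.355e+04 rad/s; BW = Δω/(2π) = 1.011e+04 Hz.

(a) f₀ = 1574 Hz  (b) Q = 0.1557  (c) BW = 1.011e+04 Hz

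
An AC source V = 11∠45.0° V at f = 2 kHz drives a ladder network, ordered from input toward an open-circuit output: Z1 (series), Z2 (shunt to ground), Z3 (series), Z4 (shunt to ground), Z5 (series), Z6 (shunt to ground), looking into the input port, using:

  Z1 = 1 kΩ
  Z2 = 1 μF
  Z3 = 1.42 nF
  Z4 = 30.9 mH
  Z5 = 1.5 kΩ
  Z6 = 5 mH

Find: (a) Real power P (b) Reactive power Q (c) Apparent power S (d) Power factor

Step 1 — Angular frequency: ω = 2π·f = 2π·2000 = 1.257e+04 rad/s.
Step 2 — Component impedances:
  Z1: Z = R = 1000 Ω
  Z2: Z = 1/(jωC) = -j/(ω·C) = 0 - j79.58 Ω
  Z3: Z = 1/(jωC) = -j/(ω·C) = 0 - j5.604e+04 Ω
  Z4: Z = jωL = j·1.257e+04·0.0309 = 0 + j388.3 Ω
  Z5: Z = R = 1500 Ω
  Z6: Z = jωL = j·1.257e+04·0.005 = 0 + j62.83 Ω
Step 3 — Ladder network (open output): work backward from the far end, alternating series and parallel combinations. Z_in = 1000 - j79.46 Ω = 1003∠-4.5° Ω.
Step 4 — Source phasor: V = 11∠45.0° V = 7.778 + j7.778 V.
Step 5 — Current: I = V / Z = 0.007115 + j0.008344 A = 0.01097∠49.5° A.
Step 6 — Complex power: S = V·I* = 0.1202 - j0.009555 VA.
Step 7 — Real power: P = Re(S) = 0.1202 W.
Step 8 — Reactive power: Q = Im(S) = -0.009555 VAR.
Step 9 — Apparent power: |S| = 0.1206 VA.
Step 10 — Power factor: PF = P/|S| = 0.9969 (leading).

(a) P = 0.1202 W  (b) Q = -0.009555 VAR  (c) S = 0.1206 VA  (d) PF = 0.9969 (leading)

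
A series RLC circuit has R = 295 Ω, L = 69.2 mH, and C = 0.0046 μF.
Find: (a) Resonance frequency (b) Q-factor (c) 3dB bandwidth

Step 1 — Resonance condition Im(Z)=0 gives ω₀ = 1/√(LC).
Step 2 — ω₀ = 1/√(0.0692·4.6e-09) = 5.605e+04 rad/s.
Step 3 — f₀ = ω₀/(2π) = 8920 Hz.
Step 4 — Series Q: Q = ω₀L/R = 5.605e+04·0.0692/295 = 13.15.
Step 5 — 3dB bandwidth: Δω = ω₀/Q = 4263 rad/s; BW = Δω/(2π) = 678.5 Hz.

(a) f₀ = 8920 Hz  (b) Q = 13.15  (c) BW = 678.5 Hz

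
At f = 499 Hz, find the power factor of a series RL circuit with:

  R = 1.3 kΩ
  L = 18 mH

Step 1 — Angular frequency: ω = 2π·f = 2π·499 = 3135 rad/s.
Step 2 — Component impedances:
  R: Z = R = 1300 Ω
  L: Z = jωL = j·3135·0.018 = 0 + j56.44 Ω
Step 3 — Series combination: Z_total = R + L = 1300 + j56.44 Ω = 1301∠2.5° Ω.
Step 4 — Power factor: PF = cos(φ) = Re(Z)/|Z| = 1300/1301.2 = 0.9991.
Step 5 — Type: Im(Z) = 56.44 ⇒ lagging (phase φ = 2.5°).

PF = 0.9991 (lagging, φ = 2.5°)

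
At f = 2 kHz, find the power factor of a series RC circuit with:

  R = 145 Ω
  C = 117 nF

Step 1 — Angular frequency: ω = 2π·f = 2π·2000 = 1.257e+04 rad/s.
Step 2 — Component impedances:
  R: Z = R = 145 Ω
  C: Z = 1/(jωC) = -j/(ω·C) = 0 - j680.1 Ω
Step 3 — Series combination: Z_total = R + C = 145 - j680.1 Ω = 695.4∠-78.0° Ω.
Step 4 — Power factor: PF = cos(φ) = Re(Z)/|Z| = 145/695.4 = 0.2085.
Step 5 — Type: Im(Z) = -680.1 ⇒ leading (phase φ = -78.0°).

PF = 0.2085 (leading, φ = -78.0°)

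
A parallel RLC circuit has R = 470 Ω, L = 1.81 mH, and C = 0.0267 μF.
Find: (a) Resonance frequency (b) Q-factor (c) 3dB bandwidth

Step 1 — Resonance: ω₀ = 1/√(LC) = 1/√(0.00181·2.67e-08) = 1.438e+05 rad/s.
Step 2 — f₀ = ω₀/(2π) = 2.289e+04 Hz.
Step 3 — Parallel Q: Q = R/(ω₀L) = 470/(1.438e+05·0.00181) = 1.805.
Step 4 — Bandwidth: Δω = ω₀/Q = 7.969e+04 rad/s; BW = Δω/(2π) = 1.268e+04 Hz.

(a) f₀ = 2.289e+04 Hz  (b) Q = 1.805  (c) BW = 1.268e+04 Hz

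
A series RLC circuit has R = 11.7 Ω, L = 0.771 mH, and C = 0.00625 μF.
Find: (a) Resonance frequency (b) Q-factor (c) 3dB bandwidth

Step 1 — Resonance: ω₀ = 1/√(LC) = 1/√(0.000771·6.25e-09) = 4.555e+05 rad/s.
Step 2 — f₀ = ω₀/(2π) = 7.25e+04 Hz.
Step 3 — Series Q: Q = ω₀L/R = 4.555e+05·0.000771/11.7 = 30.02.
Step 4 — Bandwidth: Δω = ω₀/Q = 1.518e+04 rad/s; BW = Δω/(2π) = 2415 Hz.

(a) f₀ = 7.25e+04 Hz  (b) Q = 30.02  (c) BW = 2415 Hz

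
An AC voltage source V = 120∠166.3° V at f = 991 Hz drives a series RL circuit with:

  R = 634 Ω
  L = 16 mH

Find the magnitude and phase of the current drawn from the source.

Step 1 — Angular frequency: ω = 2π·f = 2π·991 = 6227 rad/s.
Step 2 — Component impedances:
  R: Z = R = 634 Ω
  L: Z = jωL = j·6227·0.016 = 0 + j99.63 Ω
Step 3 — Series combination: Z_total = R + L = 634 + j99.63 Ω = 641.8∠8.9° Ω.
Step 4 — Source phasor: V = 120∠166.3° V = -116.6 + j28.42 V.
Step 5 — Ohm's law: I = V / Z_total = (-116.6 + j28.42) / (634 + j99.63) = -0.1726 + j0.07195 A.
Step 6 — Convert to polar: |I| = 0.187 A, ∠I = 157.4°.

I = 0.187∠157.4° A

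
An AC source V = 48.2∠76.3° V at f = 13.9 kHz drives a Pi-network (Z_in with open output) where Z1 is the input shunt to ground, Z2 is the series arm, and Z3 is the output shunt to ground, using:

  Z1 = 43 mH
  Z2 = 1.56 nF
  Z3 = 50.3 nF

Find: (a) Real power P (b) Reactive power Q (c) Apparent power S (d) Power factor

Step 1 — Angular frequency: ω = 2π·f = 2π·1.39e+04 = 8.734e+04 rad/s.
Step 2 — Component impedances:
  Z1: Z = jωL = j·8.734e+04·0.043 = 0 + j3755 Ω
  Z2: Z = 1/(jωC) = -j/(ω·C) = 0 - j7340 Ω
  Z3: Z = 1/(jωC) = -j/(ω·C) = 0 - j227.6 Ω
Step 3 — With open output, the series arm Z2 and the output shunt Z3 appear in series to ground: Z2 + Z3 = 0 - j7567 Ω.
Step 4 — Parallel with input shunt Z1: Z_in = Z1 || (Z2 + Z3) = 0 + j7455 Ω = 7455∠90.0° Ω.
Step 5 — Source phasor: V = 48.2∠76.3° V = 11.42 + j46.83 V.
Step 6 — Current: I = V / Z = 0.006281 - j0.001531 A = 0.006465∠-13.7° A.
Step 7 — Complex power: S = V·I* = 0 + j0.3116 VA.
Step 8 — Real power: P = Re(S) = 0 W.
Step 9 — Reactive power: Q = Im(S) = 0.3116 VAR.
Step 10 — Apparent power: |S| = 0.3116 VA.
Step 11 — Power factor: PF = P/|S| = 0 (lagging).

(a) P = 0 W  (b) Q = 0.3116 VAR  (c) S = 0.3116 VA  (d) PF = 0 (lagging)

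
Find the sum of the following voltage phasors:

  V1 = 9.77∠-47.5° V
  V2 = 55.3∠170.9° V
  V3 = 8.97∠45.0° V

Step 1 — Convert each phasor to rectangular form:
  V1 = 9.77·(cos(-47.5°) + j·sin(-47.5°)) = 6.601 - j7.203 V
  V2 = 55.3·(cos(170.9°) + j·sin(170.9°)) = -54.6 + j8.746 V
  V3 = 8.97·(cos(45.0°) + j·sin(45.0°)) = 6.343 + j6.343 V
Step 2 — Sum components: V_total = -41.66 + j7.886 V.
Step 3 — Convert to polar: |V_total| = 42.4 V, ∠V_total = 169.3°.

V_total = 42.4∠169.3° V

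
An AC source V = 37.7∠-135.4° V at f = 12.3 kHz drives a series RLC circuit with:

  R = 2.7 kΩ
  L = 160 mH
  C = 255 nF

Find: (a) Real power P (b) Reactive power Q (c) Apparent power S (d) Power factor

Step 1 — Angular frequency: ω = 2π·f = 2π·1.23e+04 = 7.728e+04 rad/s.
Step 2 — Component impedances:
  R: Z = R = 2700 Ω
  L: Z = jωL = j·7.728e+04·0.16 = 0 + j1.237e+04 Ω
  C: Z = 1/(jωC) = -j/(ω·C) = 0 - j50.74 Ω
Step 3 — Series combination: Z_total = R + L + C = 2700 + j1.231e+04 Ω = 1.261e+04∠77.6° Ω.
Step 4 — Source phasor: V = 37.7∠-135.4° V = -26.84 - j26.47 V.
Step 5 — Current: I = V / Z = -0.002507 + j0.00163 A = 0.00299∠147.0° A.
Step 6 — Complex power: S = V·I* = 0.02414 + j0.1101 VA.
Step 7 — Real power: P = Re(S) = 0.02414 W.
Step 8 — Reactive power: Q = Im(S) = 0.1101 VAR.
Step 9 — Apparent power: |S| = 0.1127 VA.
Step 10 — Power factor: PF = P/|S| = 0.2142 (lagging).

(a) P = 0.02414 W  (b) Q = 0.1101 VAR  (c) S = 0.1127 VA  (d) PF = 0.2142 (lagging)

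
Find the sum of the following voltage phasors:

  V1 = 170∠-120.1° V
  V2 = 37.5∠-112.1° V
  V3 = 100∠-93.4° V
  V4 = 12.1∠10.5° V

Step 1 — Convert each phasor to rectangular form:
  V1 = 170·(cos(-120.1°) + j·sin(-120.1°)) = -85.26 - j147.1 V
  V2 = 37.5·(cos(-112.1°) + j·sin(-112.1°)) = -14.11 - j34.74 V
  V3 = 100·(cos(-93.4°) + j·sin(-93.4°)) = -5.931 - j99.82 V
  V4 = 12.1·(cos(10.5°) + j·sin(10.5°)) = 11.9 + j2.205 V
Step 2 — Sum components: V_total = -93.4 - j279.4 V.
Step 3 — Convert to polar: |V_total| = 294.6 V, ∠V_total = -108.5°.

V_total = 294.6∠-108.5° V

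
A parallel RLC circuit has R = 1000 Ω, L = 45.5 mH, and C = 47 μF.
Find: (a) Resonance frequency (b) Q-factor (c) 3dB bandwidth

Step 1 — Resonance: ω₀ = 1/√(LC) = 1/√(0.0455·4.7e-05) = 683.8 rad/s.
Step 2 — f₀ = ω₀/(2π) = 108.8 Hz.
Step 3 — Parallel Q: Q = R/(ω₀L) = 1000/(683.8·0.0455) = 32.14.
Step 4 — Bandwidth: Δω = ω₀/Q = 21.28 rad/s; BW = Δω/(2π) = 3.386 Hz.

(a) f₀ = 108.8 Hz  (b) Q = 32.14  (c) BW = 3.386 Hz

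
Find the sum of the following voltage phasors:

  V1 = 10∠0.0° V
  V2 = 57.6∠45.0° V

Step 1 — Convert each phasor to rectangular form:
  V1 = 10·(cos(0.0°) + j·sin(0.0°)) = 10 V
  V2 = 57.6·(cos(45.0°) + j·sin(45.0°)) = 40.73 + j40.73 V
Step 2 — Sum components: V_total = 50.73 + j40.73 V.
Step 3 — Convert to polar: |V_total| = 65.06 V, ∠V_total = 38.8°.

V_total = 65.06∠38.8° V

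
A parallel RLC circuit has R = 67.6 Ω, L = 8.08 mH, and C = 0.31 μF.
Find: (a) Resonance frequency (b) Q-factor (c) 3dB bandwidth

Step 1 — Resonance: ω₀ = 1/√(LC) = 1/√(0.00808·3.1e-07) = 1.998e+04 rad/s.
Step 2 — f₀ = ω₀/(2π) = 3180 Hz.
Step 3 — Parallel Q: Q = R/(ω₀L) = 67.6/(1.998e+04·0.00808) = 0.4187.
Step 4 — Bandwidth: Δω = ω₀/Q = 4.772e+04 rad/s; BW = Δω/(2π) = 7595 Hz.

(a) f₀ = 3180 Hz  (b) Q = 0.4187  (c) BW = 7595 Hz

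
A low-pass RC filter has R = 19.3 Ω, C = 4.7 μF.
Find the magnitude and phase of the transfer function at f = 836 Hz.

Step 1 — Angular frequency: ω = 2π·836 = 5253 rad/s.
Step 2 — Transfer function: H(jω) = 1/(1 + jωRC).
Step 3 — Denominator: 1 + jωRC = 1 + j·5253·19.3·4.7e-06 = 1 + j0.4765.
Step 4 — H = 0.815 - j0.3883.
Step 5 — Magnitude: |H| = 0.9028 (-0.9 dB); phase: φ = -25.5°.

|H| = 0.9028 (-0.9 dB), φ = -25.5°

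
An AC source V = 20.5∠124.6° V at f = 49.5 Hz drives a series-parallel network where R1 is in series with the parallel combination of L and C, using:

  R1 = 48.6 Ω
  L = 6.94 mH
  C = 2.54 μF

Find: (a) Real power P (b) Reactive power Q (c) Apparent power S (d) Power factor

Step 1 — Angular frequency: ω = 2π·f = 2π·49.5 = 311 rad/s.
Step 2 — Component impedances:
  R1: Z = R = 48.6 Ω
  L: Z = jωL = j·311·0.00694 = 0 + j2.158 Ω
  C: Z = 1/(jωC) = -j/(ω·C) = 0 - j1266 Ω
Step 3 — Parallel branch: L || C = 1/(1/L + 1/C) = 0 + j2.162 Ω.
Step 4 — Series with R1: Z_total = R1 + (L || C) = 48.6 + j2.162 Ω = 48.65∠2.5° Ω.
Step 5 — Source phasor: V = 20.5∠124.6° V = -11.64 + j16.87 V.
Step 6 — Current: I = V / Z = -0.2236 + j0.3572 A = 0.4214∠122.1° A.
Step 7 — Complex power: S = V·I* = 8.63 + j0.3839 VA.
Step 8 — Real power: P = Re(S) = 8.63 W.
Step 9 — Reactive power: Q = Im(S) = 0.3839 VAR.
Step 10 — Apparent power: |S| = 8.639 VA.
Step 11 — Power factor: PF = P/|S| = 0.999 (lagging).

(a) P = 8.63 W  (b) Q = 0.3839 VAR  (c) S = 8.639 VA  (d) PF = 0.999 (lagging)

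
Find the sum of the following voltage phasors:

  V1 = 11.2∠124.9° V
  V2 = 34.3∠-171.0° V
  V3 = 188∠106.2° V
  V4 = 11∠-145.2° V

Step 1 — Convert each phasor to rectangular form:
  V1 = 11.2·(cos(124.9°) + j·sin(124.9°)) = -6.408 + j9.186 V
  V2 = 34.3·(cos(-171.0°) + j·sin(-171.0°)) = -33.88 - j5.366 V
  V3 = 188·(cos(106.2°) + j·sin(106.2°)) = -52.45 + j180.5 V
  V4 = 11·(cos(-145.2°) + j·sin(-145.2°)) = -9.033 - j6.278 V
Step 2 — Sum components: V_total = -101.8 + j178.1 V.
Step 3 — Convert to polar: |V_total| = 205.1 V, ∠V_total = 119.7°.

V_total = 205.1∠119.7° V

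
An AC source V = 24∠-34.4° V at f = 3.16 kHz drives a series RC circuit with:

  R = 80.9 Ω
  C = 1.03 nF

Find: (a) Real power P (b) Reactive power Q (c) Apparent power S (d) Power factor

Step 1 — Angular frequency: ω = 2π·f = 2π·3160 = 1.985e+04 rad/s.
Step 2 — Component impedances:
  R: Z = R = 80.9 Ω
  C: Z = 1/(jωC) = -j/(ω·C) = 0 - j4.89e+04 Ω
Step 3 — Series combination: Z_total = R + C = 80.9 - j4.89e+04 Ω = 4.89e+04∠-89.9° Ω.
Step 4 — Source phasor: V = 24∠-34.4° V = 19.8 - j13.56 V.
Step 5 — Current: I = V / Z = 0.000278 + j0.0004045 A = 0.0004908∠55.5° A.
Step 6 — Complex power: S = V·I* = 1.949e-05 - j0.01178 VA.
Step 7 — Real power: P = Re(S) = 1.949e-05 W.
Step 8 — Reactive power: Q = Im(S) = -0.01178 VAR.
Step 9 — Apparent power: |S| = 0.01178 VA.
Step 10 — Power factor: PF = P/|S| = 0.001654 (leading).

(a) P = 1.949e-05 W  (b) Q = -0.01178 VAR  (c) S = 0.01178 VA  (d) PF = 0.001654 (leading)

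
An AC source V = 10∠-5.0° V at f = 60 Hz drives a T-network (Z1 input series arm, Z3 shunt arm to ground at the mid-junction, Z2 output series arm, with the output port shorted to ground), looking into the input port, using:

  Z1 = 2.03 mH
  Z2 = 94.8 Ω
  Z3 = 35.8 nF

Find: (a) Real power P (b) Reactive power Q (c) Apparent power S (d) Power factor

Step 1 — Angular frequency: ω = 2π·f = 2π·60 = 377 rad/s.
Step 2 — Component impedances:
  Z1: Z = jωL = j·377·0.00203 = 0 + j0.7653 Ω
  Z2: Z = R = 94.8 Ω
  Z3: Z = 1/(jωC) = -j/(ω·C) = 0 - j7.409e+04 Ω
Step 3 — With the output port shorted to ground, the output series arm Z2 runs from the junction to ground; the shunt arm Z3 also runs from the junction to ground. They appear in parallel: Z3 || Z2 = 94.8 - j0.1213 Ω.
Step 4 — Series with input arm Z1: Z_in = Z1 + (Z3 || Z2) = 94.8 + j0.644 Ω = 94.8∠0.4° Ω.
Step 5 — Source phasor: V = 10∠-5.0° V = 9.962 - j0.8716 V.
Step 6 — Current: I = V / Z = 0.105 - j0.009907 A = 0.1055∠-5.4° A.
Step 7 — Complex power: S = V·I* = 1.055 + j0.007166 VA.
Step 8 — Real power: P = Re(S) = 1.055 W.
Step 9 — Reactive power: Q = Im(S) = 0.007166 VAR.
Step 10 — Apparent power: |S| = 1.055 VA.
Step 11 — Power factor: PF = P/|S| = 1 (lagging).

(a) P = 1.055 W  (b) Q = 0.007166 VAR  (c) S = 1.055 VA  (d) PF = 1 (lagging)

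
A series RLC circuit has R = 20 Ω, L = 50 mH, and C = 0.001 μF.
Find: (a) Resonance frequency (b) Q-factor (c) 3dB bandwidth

Step 1 — Resonance: ω₀ = 1/√(LC) = 1/√(0.05·1e-09) = 1.414e+05 rad/s.
Step 2 — f₀ = ω₀/(2π) = 2.251e+04 Hz.
Step 3 — Series Q: Q = ω₀L/R = 1.414e+05·0.05/20 = 353.6.
Step 4 — Bandwidth: Δω = ω₀/Q = 400 rad/s; BW = Δω/(2π) = 63.66 Hz.

(a) f₀ = 2.251e+04 Hz  (b) Q = 353.6  (c) BW = 63.66 Hz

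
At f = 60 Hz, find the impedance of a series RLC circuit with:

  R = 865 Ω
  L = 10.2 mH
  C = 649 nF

Step 1 — Angular frequency: ω = 2π·f = 2π·60 = 377 rad/s.
Step 2 — Component impedances:
  R: Z = R = 865 Ω
  L: Z = jωL = j·377·0.0102 = 0 + j3.845 Ω
  C: Z = 1/(jωC) = -j/(ω·C) = 0 - j4087 Ω
Step 3 — Series combination: Z_total = R + L + C = 865 - j4083 Ω = 4174∠-78.0° Ω.

Z = 865 - j4083 Ω = 4174∠-78.0° Ω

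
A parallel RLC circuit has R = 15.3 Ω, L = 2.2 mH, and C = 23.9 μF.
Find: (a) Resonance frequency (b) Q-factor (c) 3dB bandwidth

Step 1 — Resonance: ω₀ = 1/√(LC) = 1/√(0.0022·2.39e-05) = 4361 rad/s.
Step 2 — f₀ = ω₀/(2π) = 694.1 Hz.
Step 3 — Parallel Q: Q = R/(ω₀L) = 15.3/(4361·0.0022) = 1.595.
Step 4 — Bandwidth: Δω = ω₀/Q = 2735 rad/s; BW = Δω/(2π) = 435.2 Hz.

(a) f₀ = 694.1 Hz  (b) Q = 1.595  (c) BW = 435.2 Hz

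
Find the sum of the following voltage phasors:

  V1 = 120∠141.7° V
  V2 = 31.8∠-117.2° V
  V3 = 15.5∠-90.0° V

Step 1 — Convert each phasor to rectangular form:
  V1 = 120·(cos(141.7°) + j·sin(141.7°)) = -94.17 + j74.37 V
  V2 = 31.8·(cos(-117.2°) + j·sin(-117.2°)) = -14.54 - j28.28 V
  V3 = 15.5·(cos(-90.0°) + j·sin(-90.0°)) = 0 - j15.5 V
Step 2 — Sum components: V_total = -108.7 + j30.59 V.
Step 3 — Convert to polar: |V_total| = 112.9 V, ∠V_total = 164.3°.

V_total = 112.9∠164.3° V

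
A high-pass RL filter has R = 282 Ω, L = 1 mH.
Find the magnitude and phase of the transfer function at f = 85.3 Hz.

Step 1 — Angular frequency: ω = 2π·85.3 = 536 rad/s.
Step 2 — Transfer function: H(jω) = jωL/(R + jωL).
Step 3 — Numerator jωL = j·0.536; denominator R + jωL = 282 + j0.536.
Step 4 — H = 3.612e-06 + j0.001901.
Step 5 — Magnitude: |H| = 0.001901 (-54.4 dB); phase: φ = 89.9°.

|H| = 0.001901 (-54.4 dB), φ = 89.9°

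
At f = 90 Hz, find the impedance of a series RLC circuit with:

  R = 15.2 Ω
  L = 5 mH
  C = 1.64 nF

Step 1 — Angular frequency: ω = 2π·f = 2π·90 = 565.5 rad/s.
Step 2 — Component impedances:
  R: Z = R = 15.2 Ω
  L: Z = jωL = j·565.5·0.005 = 0 + j2.827 Ω
  C: Z = 1/(jωC) = -j/(ω·C) = 0 - j1.078e+06 Ω
Step 3 — Series combination: Z_total = R + L + C = 15.2 - j1.078e+06 Ω = 1.078e+06∠-90.0° Ω.

Z = 15.2 - j1.078e+06 Ω = 1.078e+06∠-90.0° Ω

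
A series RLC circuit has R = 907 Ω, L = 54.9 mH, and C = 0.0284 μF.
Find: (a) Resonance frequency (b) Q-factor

Step 1 — Resonance condition Im(Z)=0 gives ω₀ = 1/√(LC).
Step 2 — ω₀ = 1/√(0.0549·2.84e-08) = 2.533e+04 rad/s.
Step 3 — f₀ = ω₀/(2π) = 4031 Hz.
Step 4 — Series Q: Q = ω₀L/R = 2.533e+04·0.0549/907 = 1.533.

(a) f₀ = 4031 Hz  (b) Q = 1.533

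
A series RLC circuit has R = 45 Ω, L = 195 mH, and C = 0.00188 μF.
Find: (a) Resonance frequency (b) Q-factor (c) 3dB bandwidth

Step 1 — Resonance condition Im(Z)=0 gives ω₀ = 1/√(LC).
Step 2 — ω₀ = 1/√(0.195·1.88e-09) = 5.223e+04 rad/s.
Step 3 — f₀ = ω₀/(2π) = 8312 Hz.
Step 4 — Series Q: Q = ω₀L/R = 5.223e+04·0.195/45 = 226.3.
Step 5 — 3dB bandwidth: Δω = ω₀/Q = 230.8 rad/s; BW = Δω/(2π) = 36.73 Hz.

(a) f₀ = 8312 Hz  (b) Q = 226.3  (c) BW = 36.73 Hz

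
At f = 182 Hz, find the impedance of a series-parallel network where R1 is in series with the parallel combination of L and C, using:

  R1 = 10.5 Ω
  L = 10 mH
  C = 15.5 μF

Step 1 — Angular frequency: ω = 2π·f = 2π·182 = 1144 rad/s.
Step 2 — Component impedances:
  R1: Z = R = 10.5 Ω
  L: Z = jωL = j·1144·0.01 = 0 + j11.44 Ω
  C: Z = 1/(jωC) = -j/(ω·C) = 0 - j56.42 Ω
Step 3 — Parallel branch: L || C = 1/(1/L + 1/C) = 0 + j14.34 Ω.
Step 4 — Series with R1: Z_total = R1 + (L || C) = 10.5 + j14.34 Ω = 17.78∠53.8° Ω.

Z = 10.5 + j14.34 Ω = 17.78∠53.8° Ω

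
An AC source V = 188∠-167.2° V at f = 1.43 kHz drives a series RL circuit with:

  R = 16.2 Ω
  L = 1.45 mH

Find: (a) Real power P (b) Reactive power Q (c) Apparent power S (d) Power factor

Step 1 — Angular frequency: ω = 2π·f = 2π·1430 = 8985 rad/s.
Step 2 — Component impedances:
  R: Z = R = 16.2 Ω
  L: Z = jωL = j·8985·0.00145 = 0 + j13.03 Ω
Step 3 — Series combination: Z_total = R + L = 16.2 + j13.03 Ω = 20.79∠38.8° Ω.
Step 4 — Source phasor: V = 188∠-167.2° V = -183.3 - j41.65 V.
Step 5 — Current: I = V / Z = -8.128 + j3.965 A = 9.043∠154.0° A.
Step 6 — Complex power: S = V·I* = 1325 + j1065 VA.
Step 7 — Real power: P = Re(S) = 1325 W.
Step 8 — Reactive power: Q = Im(S) = 1065 VAR.
Step 9 — Apparent power: |S| = 1700 VA.
Step 10 — Power factor: PF = P/|S| = 0.7793 (lagging).

(a) P = 1325 W  (b) Q = 1065 VAR  (c) S = 1700 VA  (d) PF = 0.7793 (lagging)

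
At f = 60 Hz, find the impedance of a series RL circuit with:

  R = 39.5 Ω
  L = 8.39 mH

Step 1 — Angular frequency: ω = 2π·f = 2π·60 = 377 rad/s.
Step 2 — Component impedances:
  R: Z = R = 39.5 Ω
  L: Z = jωL = j·377·0.00839 = 0 + j3.163 Ω
Step 3 — Series combination: Z_total = R + L = 39.5 + j3.163 Ω = 39.63∠4.6° Ω.

Z = 39.5 + j3.163 Ω = 39.63∠4.6° Ω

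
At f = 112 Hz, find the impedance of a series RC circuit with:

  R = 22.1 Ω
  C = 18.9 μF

Step 1 — Angular frequency: ω = 2π·f = 2π·112 = 703.7 rad/s.
Step 2 — Component impedances:
  R: Z = R = 22.1 Ω
  C: Z = 1/(jωC) = -j/(ω·C) = 0 - j75.19 Ω
Step 3 — Series combination: Z_total = R + C = 22.1 - j75.19 Ω = 78.37∠-73.6° Ω.

Z = 22.1 - j75.19 Ω = 78.37∠-73.6° Ω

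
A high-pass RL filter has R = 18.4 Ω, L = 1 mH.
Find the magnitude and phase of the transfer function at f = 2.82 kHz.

Step 1 — Angular frequency: ω = 2π·2820 = 1.772e+04 rad/s.
Step 2 — Transfer function: H(jω) = jωL/(R + jωL).
Step 3 — Numerator jωL = j·17.72; denominator R + jωL = 18.4 + j17.72.
Step 4 — H = 0.4811 + j0.4996.
Step 5 — Magnitude: |H| = 0.6936 (-3.2 dB); phase: φ = 46.1°.

|H| = 0.6936 (-3.2 dB), φ = 46.1°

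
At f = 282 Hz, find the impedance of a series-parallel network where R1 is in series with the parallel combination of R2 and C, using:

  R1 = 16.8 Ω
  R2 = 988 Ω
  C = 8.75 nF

Step 1 — Angular frequency: ω = 2π·f = 2π·282 = 1772 rad/s.
Step 2 — Component impedances:
  R1: Z = R = 16.8 Ω
  R2: Z = R = 988 Ω
  C: Z = 1/(jωC) = -j/(ω·C) = 0 - j6.45e+04 Ω
Step 3 — Parallel branch: R2 || C = 1/(1/R2 + 1/C) = 987.8 - j15.13 Ω.
Step 4 — Series with R1: Z_total = R1 + (R2 || C) = 1005 - j15.13 Ω = 1005∠-0.9° Ω.

Z = 1005 - j15.13 Ω = 1005∠-0.9° Ω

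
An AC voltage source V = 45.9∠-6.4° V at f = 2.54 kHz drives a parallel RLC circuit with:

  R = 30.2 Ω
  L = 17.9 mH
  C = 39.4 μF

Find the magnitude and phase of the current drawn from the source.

Step 1 — Angular frequency: ω = 2π·f = 2π·2540 = 1.596e+04 rad/s.
Step 2 — Component impedances:
  R: Z = R = 30.2 Ω
  L: Z = jωL = j·1.596e+04·0.0179 = 0 + j285.7 Ω
  C: Z = 1/(jωC) = -j/(ω·C) = 0 - j1.59 Ω
Step 3 — Parallel combination: 1/Z_total = 1/R + 1/L + 1/C; Z_total = 0.08445 - j1.595 Ω = 1.597∠-87.0° Ω.
Step 4 — Source phasor: V = 45.9∠-6.4° V = 45.61 - j5.116 V.
Step 5 — Ohm's law: I = V / Z_total = (45.61 - j5.116) / (0.08445 - j1.595) = 4.71 + j28.35 A.
Step 6 — Convert to polar: |I| = 28.74 A, ∠I = 80.6°.

I = 28.74∠80.6° A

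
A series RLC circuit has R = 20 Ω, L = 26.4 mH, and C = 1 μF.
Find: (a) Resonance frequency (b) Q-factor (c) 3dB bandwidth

Step 1 — Resonance: ω₀ = 1/√(LC) = 1/√(0.0264·1e-06) = 6155 rad/s.
Step 2 — f₀ = ω₀/(2π) = 979.5 Hz.
Step 3 — Series Q: Q = ω₀L/R = 6155·0.0264/20 = 8.124.
Step 4 — Bandwidth: Δω = ω₀/Q = 757.6 rad/s; BW = Δω/(2π) = 120.6 Hz.

(a) f₀ = 979.5 Hz  (b) Q = 8.124  (c) BW = 120.6 Hz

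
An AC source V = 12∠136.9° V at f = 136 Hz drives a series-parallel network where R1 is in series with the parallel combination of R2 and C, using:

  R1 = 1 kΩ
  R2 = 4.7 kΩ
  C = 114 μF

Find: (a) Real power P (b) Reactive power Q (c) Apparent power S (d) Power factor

Step 1 — Angular frequency: ω = 2π·f = 2π·136 = 854.5 rad/s.
Step 2 — Component impedances:
  R1: Z = R = 1000 Ω
  R2: Z = R = 4700 Ω
  C: Z = 1/(jωC) = -j/(ω·C) = 0 - j10.27 Ω
Step 3 — Parallel branch: R2 || C = 1/(1/R2 + 1/C) = 0.02242 - j10.27 Ω.
Step 4 — Series with R1: Z_total = R1 + (R2 || C) = 1000 - j10.27 Ω = 1000∠-0.6° Ω.
Step 5 — Source phasor: V = 12∠136.9° V = -8.762 + j8.199 V.
Step 6 — Current: I = V / Z = -0.008845 + j0.008108 A = 0.012∠137.5° A.
Step 7 — Complex power: S = V·I* = 0.144 - j0.001478 VA.
Step 8 — Real power: P = Re(S) = 0.144 W.
Step 9 — Reactive power: Q = Im(S) = -0.001478 VAR.
Step 10 — Apparent power: |S| = 0.144 VA.
Step 11 — Power factor: PF = P/|S| = 0.9999 (leading).

(a) P = 0.144 W  (b) Q = -0.001478 VAR  (c) S = 0.144 VA  (d) PF = 0.9999 (leading)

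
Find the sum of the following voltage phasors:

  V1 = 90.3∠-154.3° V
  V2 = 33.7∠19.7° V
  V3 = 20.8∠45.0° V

Step 1 — Convert each phasor to rectangular form:
  V1 = 90.3·(cos(-154.3°) + j·sin(-154.3°)) = -81.37 - j39.16 V
  V2 = 33.7·(cos(19.7°) + j·sin(19.7°)) = 31.73 + j11.36 V
  V3 = 20.8·(cos(45.0°) + j·sin(45.0°)) = 14.71 + j14.71 V
Step 2 — Sum components: V_total = -34.93 - j13.09 V.
Step 3 — Convert to polar: |V_total| = 37.3 V, ∠V_total = -159.5°.

V_total = 37.3∠-159.5° V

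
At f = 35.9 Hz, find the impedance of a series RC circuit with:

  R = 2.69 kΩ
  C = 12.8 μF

Step 1 — Angular frequency: ω = 2π·f = 2π·35.9 = 225.6 rad/s.
Step 2 — Component impedances:
  R: Z = R = 2690 Ω
  C: Z = 1/(jωC) = -j/(ω·C) = 0 - j346.4 Ω
Step 3 — Series combination: Z_total = R + C = 2690 - j346.4 Ω = 2712∠-7.3° Ω.

Z = 2690 - j346.4 Ω = 2712∠-7.3° Ω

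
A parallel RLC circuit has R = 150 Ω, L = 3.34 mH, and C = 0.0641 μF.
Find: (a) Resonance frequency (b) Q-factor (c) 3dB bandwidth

Step 1 — Resonance: ω₀ = 1/√(LC) = 1/√(0.00334·6.41e-08) = 6.834e+04 rad/s.
Step 2 — f₀ = ω₀/(2π) = 1.088e+04 Hz.
Step 3 — Parallel Q: Q = R/(ω₀L) = 150/(6.834e+04·0.00334) = 0.6571.
Step 4 — Bandwidth: Δω = ω₀/Q = 1.04e+05 rad/s; BW = Δω/(2π) = 1.655e+04 Hz.

(a) f₀ = 1.088e+04 Hz  (b) Q = 0.6571  (c) BW = 1.655e+04 Hz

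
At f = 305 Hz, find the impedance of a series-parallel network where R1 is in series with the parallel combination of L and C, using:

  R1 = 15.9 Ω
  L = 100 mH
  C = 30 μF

Step 1 — Angular frequency: ω = 2π·f = 2π·305 = 1916 rad/s.
Step 2 — Component impedances:
  R1: Z = R = 15.9 Ω
  L: Z = jωL = j·1916·0.1 = 0 + j191.6 Ω
  C: Z = 1/(jωC) = -j/(ω·C) = 0 - j17.39 Ω
Step 3 — Parallel branch: L || C = 1/(1/L + 1/C) = 0 - j19.13 Ω.
Step 4 — Series with R1: Z_total = R1 + (L || C) = 15.9 - j19.13 Ω = 24.88∠-50.3° Ω.

Z = 15.9 - j19.13 Ω = 24.88∠-50.3° Ω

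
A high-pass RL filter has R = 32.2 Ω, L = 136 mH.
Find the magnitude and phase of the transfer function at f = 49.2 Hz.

Step 1 — Angular frequency: ω = 2π·49.2 = 309.1 rad/s.
Step 2 — Transfer function: H(jω) = jωL/(R + jωL).
Step 3 — Numerator jωL = j·42.04; denominator R + jωL = 32.2 + j42.04.
Step 4 — H = 0.6303 + j0.4827.
Step 5 — Magnitude: |H| = 0.7939 (-2.0 dB); phase: φ = 37.4°.

|H| = 0.7939 (-2.0 dB), φ = 37.4°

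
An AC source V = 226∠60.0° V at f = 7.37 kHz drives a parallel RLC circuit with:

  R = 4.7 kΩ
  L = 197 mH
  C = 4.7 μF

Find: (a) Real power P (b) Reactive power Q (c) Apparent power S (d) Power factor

Step 1 — Angular frequency: ω = 2π·f = 2π·7370 = 4.631e+04 rad/s.
Step 2 — Component impedances:
  R: Z = R = 4700 Ω
  L: Z = jωL = j·4.631e+04·0.197 = 0 + j9122 Ω
  C: Z = 1/(jωC) = -j/(ω·C) = 0 - j4.595 Ω
Step 3 — Parallel combination: 1/Z_total = 1/R + 1/L + 1/C; Z_total = 0.004496 - j4.597 Ω = 4.597∠-89.9° Ω.
Step 4 — Source phasor: V = 226∠60.0° V = 113 + j195.7 V.
Step 5 — Current: I = V / Z = -42.55 + j24.62 A = 49.16∠149.9° A.
Step 6 — Complex power: S = V·I* = 10.87 - j1.111e+04 VA.
Step 7 — Real power: P = Re(S) = 10.87 W.
Step 8 — Reactive power: Q = Im(S) = -1.111e+04 VAR.
Step 9 — Apparent power: |S| = 1.111e+04 VA.
Step 10 — Power factor: PF = P/|S| = 0.0009781 (leading).

(a) P = 10.87 W  (b) Q = -1.111e+04 VAR  (c) S = 1.111e+04 VA  (d) PF = 0.0009781 (leading)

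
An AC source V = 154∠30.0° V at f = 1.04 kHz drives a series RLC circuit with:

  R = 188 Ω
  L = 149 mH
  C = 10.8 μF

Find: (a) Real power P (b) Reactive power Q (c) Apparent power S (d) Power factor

Step 1 — Angular frequency: ω = 2π·f = 2π·1040 = 6535 rad/s.
Step 2 — Component impedances:
  R: Z = R = 188 Ω
  L: Z = jωL = j·6535·0.149 = 0 + j973.6 Ω
  C: Z = 1/(jωC) = -j/(ω·C) = 0 - j14.17 Ω
Step 3 — Series combination: Z_total = R + L + C = 188 + j959.5 Ω = 977.7∠78.9° Ω.
Step 4 — Source phasor: V = 154∠30.0° V = 133.4 + j77 V.
Step 5 — Current: I = V / Z = 0.1035 - j0.1187 A = 0.1575∠-48.9° A.
Step 6 — Complex power: S = V·I* = 4.664 + j23.8 VA.
Step 7 — Real power: P = Re(S) = 4.664 W.
Step 8 — Reactive power: Q = Im(S) = 23.8 VAR.
Step 9 — Apparent power: |S| = 24.26 VA.
Step 10 — Power factor: PF = P/|S| = 0.1923 (lagging).

(a) P = 4.664 W  (b) Q = 23.8 VAR  (c) S = 24.26 VA  (d) PF = 0.1923 (lagging)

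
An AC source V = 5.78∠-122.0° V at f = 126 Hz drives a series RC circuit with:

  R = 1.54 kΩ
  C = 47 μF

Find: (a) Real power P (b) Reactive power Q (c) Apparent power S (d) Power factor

Step 1 — Angular frequency: ω = 2π·f = 2π·126 = 791.7 rad/s.
Step 2 — Component impedances:
  R: Z = R = 1540 Ω
  C: Z = 1/(jωC) = -j/(ω·C) = 0 - j26.88 Ω
Step 3 — Series combination: Z_total = R + C = 1540 - j26.88 Ω = 1540∠-1.0° Ω.
Step 4 — Source phasor: V = 5.78∠-122.0° V = -3.063 - j4.902 V.
Step 5 — Current: I = V / Z = -0.001933 - j0.003217 A = 0.003753∠-121.0° A.
Step 6 — Complex power: S = V·I* = 0.02169 - j0.0003785 VA.
Step 7 — Real power: P = Re(S) = 0.02169 W.
Step 8 — Reactive power: Q = Im(S) = -0.0003785 VAR.
Step 9 — Apparent power: |S| = 0.02169 VA.
Step 10 — Power factor: PF = P/|S| = 0.9998 (leading).

(a) P = 0.02169 W  (b) Q = -0.0003785 VAR  (c) S = 0.02169 VA  (d) PF = 0.9998 (leading)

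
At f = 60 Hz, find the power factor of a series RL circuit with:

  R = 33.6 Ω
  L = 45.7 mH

Step 1 — Angular frequency: ω = 2π·f = 2π·60 = 377 rad/s.
Step 2 — Component impedances:
  R: Z = R = 33.6 Ω
  L: Z = jωL = j·377·0.0457 = 0 + j17.23 Ω
Step 3 — Series combination: Z_total = R + L = 33.6 + j17.23 Ω = 37.76∠27.1° Ω.
Step 4 — Power factor: PF = cos(φ) = Re(Z)/|Z| = 33.6/37.76 = 0.8898.
Step 5 — Type: Im(Z) = 17.23 ⇒ lagging (phase φ = 27.1°).

PF = 0.8898 (lagging, φ = 27.1°)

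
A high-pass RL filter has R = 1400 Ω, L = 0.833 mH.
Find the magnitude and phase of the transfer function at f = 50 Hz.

Step 1 — Angular frequency: ω = 2π·50 = 314.2 rad/s.
Step 2 — Transfer function: H(jω) = jωL/(R + jωL).
Step 3 — Numerator jωL = j·0.2617; denominator R + jωL = 1400 + j0.2617.
Step 4 — H = 3.494e-08 + j0.0001869.
Step 5 — Magnitude: |H| = 0.0001869 (-74.6 dB); phase: φ = 90.0°.

|H| = 0.0001869 (-74.6 dB), φ = 90.0°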